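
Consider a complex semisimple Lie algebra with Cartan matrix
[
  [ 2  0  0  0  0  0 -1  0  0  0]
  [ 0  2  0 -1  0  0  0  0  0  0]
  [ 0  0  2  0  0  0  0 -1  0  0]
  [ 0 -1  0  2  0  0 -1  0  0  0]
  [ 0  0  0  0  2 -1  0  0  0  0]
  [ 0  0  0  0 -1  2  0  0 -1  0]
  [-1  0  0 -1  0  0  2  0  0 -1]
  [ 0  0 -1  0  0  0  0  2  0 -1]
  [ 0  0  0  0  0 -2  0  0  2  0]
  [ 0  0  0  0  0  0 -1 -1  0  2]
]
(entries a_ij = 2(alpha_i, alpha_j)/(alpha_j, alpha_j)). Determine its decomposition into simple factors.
The diagram associated to this matrix has two connected components: the simple roots {alpha_5, alpha_6, alpha_9} form a chain of 3 nodes with a double edge at one end; the terminal node there is the unique long simple root (C_3), and {alpha_1, alpha_2, alpha_3, alpha_4, alpha_7, alpha_8, alpha_10} form a chain of 6 nodes with one extra node attached to the third node from one end (E_7). A semisimple Lie algebra decomposes uniquely as the direct sum of simple ideals, one per connected component of its Dynkin diagram, so g ≅ C_3 ⊕ E_7 (dimension 21 + 133 = 154).

type C_3 ⊕ type E_7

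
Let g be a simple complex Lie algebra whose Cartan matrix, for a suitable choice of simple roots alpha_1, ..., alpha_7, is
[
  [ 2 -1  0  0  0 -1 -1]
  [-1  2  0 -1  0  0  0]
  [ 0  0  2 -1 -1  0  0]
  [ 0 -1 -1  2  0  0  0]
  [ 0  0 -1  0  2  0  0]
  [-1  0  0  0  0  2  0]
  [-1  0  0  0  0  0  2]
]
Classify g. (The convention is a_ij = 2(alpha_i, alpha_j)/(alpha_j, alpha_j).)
The matrix has rank 7 with 2's on the diagonal. Reading the off-diagonal entries as Dynkin edges (a single edge where a_ij = a_ji = -1; a double or triple edge where a_ij * a_ji = 2 or 3), the diagram is a chain of 5 nodes with a fork of two nodes at one end (D_7). One simple-root ordering that puts it in standard form is (alpha_5, alpha_3, alpha_4, alpha_2, alpha_1, alpha_6, alpha_7). So the algebra is type D_7, i.e. so(14).

D_7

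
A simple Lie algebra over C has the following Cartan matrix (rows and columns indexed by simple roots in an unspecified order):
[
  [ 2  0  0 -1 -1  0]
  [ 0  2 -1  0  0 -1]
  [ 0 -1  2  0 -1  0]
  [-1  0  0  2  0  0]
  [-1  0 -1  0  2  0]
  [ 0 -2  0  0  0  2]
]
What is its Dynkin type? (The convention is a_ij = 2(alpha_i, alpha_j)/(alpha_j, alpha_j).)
The matrix has rank 6 with 2's on the diagonal. Reading the off-diagonal entries as Dynkin edges (a single edge where a_ij = a_ji = -1; a double or triple edge where a_ij * a_ji = 2 or 3), the diagram is a chain of 6 nodes with a double edge at one end; the terminal node there is the unique long simple root (C_6). One simple-root ordering that puts it in standard form is (alpha_4, alpha_1, alpha_5, alpha_3, alpha_2, alpha_6). So the algebra is type C_6, i.e. sp(12).

C6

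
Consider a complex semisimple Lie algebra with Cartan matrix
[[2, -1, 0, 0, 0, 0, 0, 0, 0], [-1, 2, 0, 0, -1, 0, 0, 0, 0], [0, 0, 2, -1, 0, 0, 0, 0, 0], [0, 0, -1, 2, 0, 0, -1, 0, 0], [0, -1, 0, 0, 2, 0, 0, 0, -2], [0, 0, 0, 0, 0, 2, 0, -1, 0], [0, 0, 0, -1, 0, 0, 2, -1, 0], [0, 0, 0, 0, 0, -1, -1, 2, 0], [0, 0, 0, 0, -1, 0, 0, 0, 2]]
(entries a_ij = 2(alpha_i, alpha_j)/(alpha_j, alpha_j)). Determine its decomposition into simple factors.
The diagram associated to this matrix has two connected components: the simple roots {alpha_3, alpha_4, alpha_6, alpha_7, alpha_8} form a chain of 5 nodes with single edges (A_5), and {alpha_1, alpha_2, alpha_5, alpha_9} form a chain of 4 nodes with a double edge at one end; the terminal node there is the unique short simple root (B_4). A semisimple Lie algebra decomposes uniquely as the direct sum of simple ideals, one per connected component of its Dynkin diagram, so g ≅ A_5 ⊕ B_4 (dimension 35 + 36 = 71).

A5 + B4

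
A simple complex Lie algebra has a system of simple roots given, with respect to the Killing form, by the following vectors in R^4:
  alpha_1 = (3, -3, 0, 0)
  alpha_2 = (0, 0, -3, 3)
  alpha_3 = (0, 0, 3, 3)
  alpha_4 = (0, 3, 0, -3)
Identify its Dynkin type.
Compute the Cartan integers a_ij = 2(alpha_i, alpha_j)/(alpha_j, alpha_j); the resulting 4x4 Cartan matrix is
[[2, 0, 0, -1], [0, 2, 0, -1], [0, 0, 2, -1], [-1, -1, -1, 2]].
All simple roots have the same length, so the diagram is simply laced. The associated Dynkin diagram is a chain of 2 nodes with a fork of two nodes at one end (D_4), so the type is D_4 (the algebra so(8)).

type D_4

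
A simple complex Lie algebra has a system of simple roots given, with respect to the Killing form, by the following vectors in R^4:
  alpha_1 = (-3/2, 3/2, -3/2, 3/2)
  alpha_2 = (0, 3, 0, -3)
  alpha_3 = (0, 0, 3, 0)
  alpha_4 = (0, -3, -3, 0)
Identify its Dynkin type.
F_4

Compute the Cartan integers a_ij = 2(alpha_i, alpha_j)/(alpha_j, alpha_j); the resulting 4x4 Cartan matrix is
[[2, 0, -1, 0], [0, 2, 0, -1], [-1, 0, 2, -1], [0, -1, -2, 2]].
The roots have two lengths (squared-length ratio 2:1); the short ones are alpha_{1,3}. The associated Dynkin diagram is a chain of 4 nodes with a double edge between the middle two (F_4), so the type is F_4.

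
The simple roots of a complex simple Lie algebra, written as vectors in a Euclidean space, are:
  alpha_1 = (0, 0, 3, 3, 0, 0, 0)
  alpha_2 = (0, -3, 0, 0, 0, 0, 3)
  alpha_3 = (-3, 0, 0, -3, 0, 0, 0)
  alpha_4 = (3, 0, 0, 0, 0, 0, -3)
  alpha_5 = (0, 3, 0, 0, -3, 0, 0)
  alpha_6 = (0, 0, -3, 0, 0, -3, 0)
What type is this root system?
Compute the Cartan integers a_ij = 2(alpha_i, alpha_j)/(alpha_j, alpha_j); the resulting 6x6 Cartan matrix is
[[2, 0, -1, 0, 0, -1], [0, 2, 0, -1, -1, 0], [-1, 0, 2, -1, 0, 0], [0, -1, -1, 2, 0, 0], [0, -1, 0, 0, 2, 0], [-1, 0, 0, 0, 0, 2]].
All simple roots have the same length, so the diagram is simply laced. The associated Dynkin diagram is a chain of 6 nodes with single edges (A_6), so the type is A_6 (the algebra sl(7)).

A_6 (sl(7))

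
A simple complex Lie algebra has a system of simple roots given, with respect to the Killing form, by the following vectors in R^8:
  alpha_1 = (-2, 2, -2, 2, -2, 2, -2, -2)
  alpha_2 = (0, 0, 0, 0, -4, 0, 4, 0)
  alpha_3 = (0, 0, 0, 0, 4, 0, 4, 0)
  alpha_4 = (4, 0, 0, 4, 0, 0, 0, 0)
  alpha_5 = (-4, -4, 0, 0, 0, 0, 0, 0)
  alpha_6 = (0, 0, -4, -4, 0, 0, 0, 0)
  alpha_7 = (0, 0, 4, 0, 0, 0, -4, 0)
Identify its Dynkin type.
E7

Compute the Cartan integers a_ij = 2(alpha_i, alpha_j)/(alpha_j, alpha_j); the resulting 7x7 Cartan matrix is
[[2, 0, -1, 0, 0, 0, 0], [0, 2, 0, 0, 0, 0, -1], [-1, 0, 2, 0, 0, 0, -1], [0, 0, 0, 2, -1, -1, 0], [0, 0, 0, -1, 2, 0, 0], [0, 0, 0, -1, 0, 2, -1], [0, -1, -1, 0, 0, -1, 2]].
All simple roots have the same length, so the diagram is simply laced. The associated Dynkin diagram is a chain of 6 nodes with one extra node attached to the third node from one end (E_7), so the type is E_7.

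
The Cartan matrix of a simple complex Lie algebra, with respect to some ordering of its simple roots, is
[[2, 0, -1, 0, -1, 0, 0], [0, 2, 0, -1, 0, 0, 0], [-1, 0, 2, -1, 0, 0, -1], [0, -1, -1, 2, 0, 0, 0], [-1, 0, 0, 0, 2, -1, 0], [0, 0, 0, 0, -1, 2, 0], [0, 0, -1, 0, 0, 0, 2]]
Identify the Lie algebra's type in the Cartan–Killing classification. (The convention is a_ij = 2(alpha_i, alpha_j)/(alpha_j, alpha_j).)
E_7

The matrix has rank 7 with 2's on the diagonal. Reading the off-diagonal entries as Dynkin edges (a single edge where a_ij = a_ji = -1; a double or triple edge where a_ij * a_ji = 2 or 3), the diagram is a chain of 6 nodes with one extra node attached to the third node from one end (E_7). One simple-root ordering that puts it in standard form is (alpha_2, alpha_7, alpha_4, alpha_3, alpha_1, alpha_5, alpha_6). So the algebra is type E_7.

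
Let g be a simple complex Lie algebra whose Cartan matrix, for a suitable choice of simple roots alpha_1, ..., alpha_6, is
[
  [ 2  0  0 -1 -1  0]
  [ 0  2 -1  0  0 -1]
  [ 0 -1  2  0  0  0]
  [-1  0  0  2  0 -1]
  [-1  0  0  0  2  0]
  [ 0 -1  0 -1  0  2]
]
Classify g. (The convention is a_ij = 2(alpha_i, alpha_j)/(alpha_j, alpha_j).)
A_6 (sl(7))

The matrix has rank 6 with 2's on the diagonal. Reading the off-diagonal entries as Dynkin edges (a single edge where a_ij = a_ji = -1; a double or triple edge where a_ij * a_ji = 2 or 3), the diagram is a chain of 6 nodes with single edges (A_6). One simple-root ordering that puts it in standard form is (alpha_3, alpha_2, alpha_6, alpha_4, alpha_1, alpha_5). So the algebra is type A_6, i.e. sl(7).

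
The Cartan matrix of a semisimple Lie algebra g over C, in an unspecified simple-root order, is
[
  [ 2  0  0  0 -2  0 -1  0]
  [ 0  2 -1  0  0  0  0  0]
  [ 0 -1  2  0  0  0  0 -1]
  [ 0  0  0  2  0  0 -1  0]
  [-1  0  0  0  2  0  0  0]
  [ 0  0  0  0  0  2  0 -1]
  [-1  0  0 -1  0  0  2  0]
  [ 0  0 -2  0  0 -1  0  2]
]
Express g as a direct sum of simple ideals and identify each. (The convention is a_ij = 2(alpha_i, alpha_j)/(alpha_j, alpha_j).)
The diagram associated to this matrix has two connected components: the simple roots {alpha_1, alpha_4, alpha_5, alpha_7} form a chain of 4 nodes with a double edge at one end; the terminal node there is the unique short simple root (B_4), and {alpha_2, alpha_3, alpha_6, alpha_8} form a chain of 4 nodes with a double edge between the middle two (F_4). A semisimple Lie algebra decomposes uniquely as the direct sum of simple ideals, one per connected component of its Dynkin diagram, so g ≅ B_4 ⊕ F_4 (dimension 36 + 52 = 88).

B_4 + F_4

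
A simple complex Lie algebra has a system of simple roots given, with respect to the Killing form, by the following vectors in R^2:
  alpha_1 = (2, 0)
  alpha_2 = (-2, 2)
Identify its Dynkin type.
Compute the Cartan integers a_ij = 2(alpha_i, alpha_j)/(alpha_j, alpha_j); the resulting 2x2 Cartan matrix is
[[2, -1], [-2, 2]].
The roots have two lengths (squared-length ratio 2:1); the short ones are alpha_{1}. The associated Dynkin diagram is a chain of 2 nodes with a double edge at one end; the terminal node there is the unique short simple root (B_2), so the type is B_2 (the algebra so(5)).

B_2 (so(5))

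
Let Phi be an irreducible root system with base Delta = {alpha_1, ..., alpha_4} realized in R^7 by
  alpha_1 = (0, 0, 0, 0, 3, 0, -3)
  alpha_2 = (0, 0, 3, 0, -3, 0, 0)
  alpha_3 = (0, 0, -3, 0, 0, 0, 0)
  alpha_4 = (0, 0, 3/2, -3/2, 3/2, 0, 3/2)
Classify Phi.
Compute the Cartan integers a_ij = 2(alpha_i, alpha_j)/(alpha_j, alpha_j); the resulting 4x4 Cartan matrix is
[[2, -1, 0, 0], [-1, 2, -2, 0], [0, -1, 2, -1], [0, 0, -1, 2]].
The roots have two lengths (squared-length ratio 2:1); the short ones are alpha_{3,4}. The associated Dynkin diagram is a chain of 4 nodes with a double edge between the middle two (F_4), so the type is F_4.

F4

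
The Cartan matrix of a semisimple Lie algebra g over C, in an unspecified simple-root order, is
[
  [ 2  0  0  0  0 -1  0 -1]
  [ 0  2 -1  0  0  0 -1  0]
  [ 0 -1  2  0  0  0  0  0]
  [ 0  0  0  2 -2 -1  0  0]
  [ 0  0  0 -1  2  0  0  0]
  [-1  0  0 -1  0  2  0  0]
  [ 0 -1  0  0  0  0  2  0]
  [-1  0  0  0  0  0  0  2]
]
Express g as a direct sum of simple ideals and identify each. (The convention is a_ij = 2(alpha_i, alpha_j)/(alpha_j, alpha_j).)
type A_3 ⊕ type B_5

The diagram associated to this matrix has two connected components: the simple roots {alpha_2, alpha_3, alpha_7} form a chain of 3 nodes with single edges (A_3), and {alpha_1, alpha_4, alpha_5, alpha_6, alpha_8} form a chain of 5 nodes with a double edge at one end; the terminal node there is the unique short simple root (B_5). A semisimple Lie algebra decomposes uniquely as the direct sum of simple ideals, one per connected component of its Dynkin diagram, so g ≅ A_3 ⊕ B_5 (dimension 15 + 55 = 70).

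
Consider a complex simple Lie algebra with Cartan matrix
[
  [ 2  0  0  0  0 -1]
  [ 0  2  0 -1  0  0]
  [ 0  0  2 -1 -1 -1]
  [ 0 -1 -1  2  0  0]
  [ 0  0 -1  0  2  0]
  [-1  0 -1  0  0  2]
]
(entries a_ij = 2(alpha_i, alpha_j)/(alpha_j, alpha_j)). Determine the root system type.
E_6

The matrix has rank 6 with 2's on the diagonal. Reading the off-diagonal entries as Dynkin edges (a single edge where a_ij = a_ji = -1; a double or triple edge where a_ij * a_ji = 2 or 3), the diagram is a chain of 5 nodes with one extra node attached to the third node from one end (E_6). One simple-root ordering that puts it in standard form is (alpha_2, alpha_5, alpha_4, alpha_3, alpha_6, alpha_1). So the algebra is type E_6.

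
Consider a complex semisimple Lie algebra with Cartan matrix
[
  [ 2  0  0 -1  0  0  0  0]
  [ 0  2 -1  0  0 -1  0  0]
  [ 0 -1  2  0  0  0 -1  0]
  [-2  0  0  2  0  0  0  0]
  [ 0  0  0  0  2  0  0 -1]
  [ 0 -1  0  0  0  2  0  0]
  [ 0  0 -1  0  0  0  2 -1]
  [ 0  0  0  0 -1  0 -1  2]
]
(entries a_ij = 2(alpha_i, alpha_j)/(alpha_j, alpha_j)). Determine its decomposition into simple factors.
type A_6 ⊕ type B_2

The diagram associated to this matrix has two connected components: the simple roots {alpha_2, alpha_3, alpha_5, alpha_6, alpha_7, alpha_8} form a chain of 6 nodes with single edges (A_6), and {alpha_1, alpha_4} form a chain of 2 nodes with a double edge at one end; the terminal node there is the unique short simple root (B_2). A semisimple Lie algebra decomposes uniquely as the direct sum of simple ideals, one per connected component of its Dynkin diagram, so g ≅ A_6 ⊕ B_2 (dimension 48 + 10 = 58).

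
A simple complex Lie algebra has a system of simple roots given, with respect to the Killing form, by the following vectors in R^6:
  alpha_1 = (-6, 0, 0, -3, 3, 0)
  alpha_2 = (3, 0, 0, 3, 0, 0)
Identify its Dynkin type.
G2

Compute the Cartan integers a_ij = 2(alpha_i, alpha_j)/(alpha_j, alpha_j); the resulting 2x2 Cartan matrix is
[[2, -3], [-1, 2]].
The roots have two lengths (squared-length ratio 3:1); the short ones are alpha_{2}. The associated Dynkin diagram is two nodes joined by a triple edge (G_2), so the type is G_2.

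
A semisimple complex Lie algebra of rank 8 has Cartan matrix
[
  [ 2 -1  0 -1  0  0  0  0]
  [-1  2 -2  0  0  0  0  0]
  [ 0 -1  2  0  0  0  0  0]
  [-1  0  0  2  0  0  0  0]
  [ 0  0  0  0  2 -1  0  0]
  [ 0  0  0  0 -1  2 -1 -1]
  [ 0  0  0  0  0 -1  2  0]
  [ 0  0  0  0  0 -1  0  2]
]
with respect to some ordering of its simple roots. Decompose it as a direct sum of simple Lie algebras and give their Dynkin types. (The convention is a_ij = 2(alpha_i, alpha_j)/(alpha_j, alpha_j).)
B_4 (so(9)) ⊕ D_4 (so(8))

The diagram associated to this matrix has two connected components: the simple roots {alpha_1, alpha_2, alpha_3, alpha_4} form a chain of 4 nodes with a double edge at one end; the terminal node there is the unique short simple root (B_4), and {alpha_5, alpha_6, alpha_7, alpha_8} form a chain of 2 nodes with a fork of two nodes at one end (D_4). A semisimple Lie algebra decomposes uniquely as the direct sum of simple ideals, one per connected component of its Dynkin diagram, so g ≅ B_4 ⊕ D_4 (dimension 36 + 28 = 64).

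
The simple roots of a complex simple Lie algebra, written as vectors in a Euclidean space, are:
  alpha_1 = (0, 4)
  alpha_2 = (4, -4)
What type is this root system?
B_2

Compute the Cartan integers a_ij = 2(alpha_i, alpha_j)/(alpha_j, alpha_j); the resulting 2x2 Cartan matrix is
[[2, -1], [-2, 2]].
The roots have two lengths (squared-length ratio 2:1); the short ones are alpha_{1}. The associated Dynkin diagram is a chain of 2 nodes with a double edge at one end; the terminal node there is the unique short simple root (B_2), so the type is B_2 (the algebra so(5)).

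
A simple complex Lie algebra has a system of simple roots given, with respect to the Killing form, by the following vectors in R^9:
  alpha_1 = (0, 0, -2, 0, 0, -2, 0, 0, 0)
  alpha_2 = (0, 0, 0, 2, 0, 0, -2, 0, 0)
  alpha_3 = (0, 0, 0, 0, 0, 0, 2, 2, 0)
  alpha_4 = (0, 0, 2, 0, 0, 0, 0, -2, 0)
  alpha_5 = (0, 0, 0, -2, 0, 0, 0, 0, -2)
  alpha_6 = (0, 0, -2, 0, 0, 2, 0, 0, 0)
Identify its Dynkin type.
Compute the Cartan integers a_ij = 2(alpha_i, alpha_j)/(alpha_j, alpha_j); the resulting 6x6 Cartan matrix is
[[2, 0, 0, -1, 0, 0], [0, 2, -1, 0, -1, 0], [0, -1, 2, -1, 0, 0], [-1, 0, -1, 2, 0, -1], [0, -1, 0, 0, 2, 0], [0, 0, 0, -1, 0, 2]].
All simple roots have the same length, so the diagram is simply laced. The associated Dynkin diagram is a chain of 4 nodes with a fork of two nodes at one end (D_6), so the type is D_6 (the algebra so(12)).

type D_6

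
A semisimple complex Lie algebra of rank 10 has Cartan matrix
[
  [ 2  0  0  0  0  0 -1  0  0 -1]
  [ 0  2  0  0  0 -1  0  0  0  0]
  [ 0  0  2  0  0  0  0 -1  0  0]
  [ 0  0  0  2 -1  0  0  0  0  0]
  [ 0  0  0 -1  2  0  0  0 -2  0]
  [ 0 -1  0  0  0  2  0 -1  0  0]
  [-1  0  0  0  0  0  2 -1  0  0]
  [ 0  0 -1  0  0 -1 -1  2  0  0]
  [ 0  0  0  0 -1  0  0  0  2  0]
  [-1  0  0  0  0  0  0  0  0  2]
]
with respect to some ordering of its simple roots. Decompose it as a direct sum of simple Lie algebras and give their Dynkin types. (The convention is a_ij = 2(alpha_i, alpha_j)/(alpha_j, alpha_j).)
The diagram associated to this matrix has two connected components: the simple roots {alpha_4, alpha_5, alpha_9} form a chain of 3 nodes with a double edge at one end; the terminal node there is the unique short simple root (B_3), and {alpha_1, alpha_2, alpha_3, alpha_6, alpha_7, alpha_8, alpha_10} form a chain of 6 nodes with one extra node attached to the third node from one end (E_7). A semisimple Lie algebra decomposes uniquely as the direct sum of simple ideals, one per connected component of its Dynkin diagram, so g ≅ B_3 ⊕ E_7 (dimension 21 + 133 = 154).

type B_3 + type E_7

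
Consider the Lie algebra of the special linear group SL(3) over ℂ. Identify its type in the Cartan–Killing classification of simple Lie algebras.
A_2 (sl(3))

This is sl(3), which has dimension 3^2 - 1 = 8 and rank 3 - 1 = 2 (a Cartan subalgebra is the diagonal traceless matrices). In the classification of classical Lie algebras, the special linear algebra sl(n+1) has type A_n; here n = 2, so the Dynkin diagram is a chain of 2 nodes with single edges (A_2). Hence the type is A_2.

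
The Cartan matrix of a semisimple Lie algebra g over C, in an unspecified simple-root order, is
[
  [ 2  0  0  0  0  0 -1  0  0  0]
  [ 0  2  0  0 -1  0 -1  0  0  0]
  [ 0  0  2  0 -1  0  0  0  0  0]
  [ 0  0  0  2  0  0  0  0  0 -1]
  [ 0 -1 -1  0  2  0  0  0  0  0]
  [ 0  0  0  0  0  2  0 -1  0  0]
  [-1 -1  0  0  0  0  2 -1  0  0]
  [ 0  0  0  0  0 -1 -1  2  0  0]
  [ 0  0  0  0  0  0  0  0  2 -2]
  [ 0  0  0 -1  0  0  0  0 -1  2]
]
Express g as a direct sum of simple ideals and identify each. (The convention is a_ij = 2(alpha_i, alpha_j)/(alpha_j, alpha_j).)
type C_3 ⊕ type E_7

The diagram associated to this matrix has two connected components: the simple roots {alpha_4, alpha_9, alpha_10} form a chain of 3 nodes with a double edge at one end; the terminal node there is the unique long simple root (C_3), and {alpha_1, alpha_2, alpha_3, alpha_5, alpha_6, alpha_7, alpha_8} form a chain of 6 nodes with one extra node attached to the third node from one end (E_7). A semisimple Lie algebra decomposes uniquely as the direct sum of simple ideals, one per connected component of its Dynkin diagram, so g ≅ C_3 ⊕ E_7 (dimension 21 + 133 = 154).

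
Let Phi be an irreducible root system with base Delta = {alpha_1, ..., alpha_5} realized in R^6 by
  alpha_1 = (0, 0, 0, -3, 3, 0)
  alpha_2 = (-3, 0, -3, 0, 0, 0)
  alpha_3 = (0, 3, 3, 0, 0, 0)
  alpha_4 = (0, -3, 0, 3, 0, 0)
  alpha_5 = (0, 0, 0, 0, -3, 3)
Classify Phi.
type A_5

Compute the Cartan integers a_ij = 2(alpha_i, alpha_j)/(alpha_j, alpha_j); the resulting 5x5 Cartan matrix is
[[2, 0, 0, -1, -1], [0, 2, -1, 0, 0], [0, -1, 2, -1, 0], [-1, 0, -1, 2, 0], [-1, 0, 0, 0, 2]].
All simple roots have the same length, so the diagram is simply laced. The associated Dynkin diagram is a chain of 5 nodes with single edges (A_5), so the type is A_5 (the algebra sl(6)).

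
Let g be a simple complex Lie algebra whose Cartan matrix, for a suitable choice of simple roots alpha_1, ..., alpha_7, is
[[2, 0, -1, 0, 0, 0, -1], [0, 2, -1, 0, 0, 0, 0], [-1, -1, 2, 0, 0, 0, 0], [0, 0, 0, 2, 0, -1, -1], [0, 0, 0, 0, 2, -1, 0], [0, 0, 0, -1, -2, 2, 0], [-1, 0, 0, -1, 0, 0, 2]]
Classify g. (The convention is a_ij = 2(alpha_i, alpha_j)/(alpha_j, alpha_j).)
type B_7

The matrix has rank 7 with 2's on the diagonal. Reading the off-diagonal entries as Dynkin edges (a single edge where a_ij = a_ji = -1; a double or triple edge where a_ij * a_ji = 2 or 3), the diagram is a chain of 7 nodes with a double edge at one end; the terminal node there is the unique short simple root (B_7). One simple-root ordering that puts it in standard form is (alpha_2, alpha_3, alpha_1, alpha_7, alpha_4, alpha_6, alpha_5). So the algebra is type B_7, i.e. so(15).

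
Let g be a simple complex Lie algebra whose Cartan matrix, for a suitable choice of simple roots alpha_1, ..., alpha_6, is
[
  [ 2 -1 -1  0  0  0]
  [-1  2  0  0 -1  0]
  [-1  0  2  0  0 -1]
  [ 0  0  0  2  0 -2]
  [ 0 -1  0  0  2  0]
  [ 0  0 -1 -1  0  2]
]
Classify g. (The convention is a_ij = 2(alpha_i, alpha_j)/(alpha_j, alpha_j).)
type C_6

The matrix has rank 6 with 2's on the diagonal. Reading the off-diagonal entries as Dynkin edges (a single edge where a_ij = a_ji = -1; a double or triple edge where a_ij * a_ji = 2 or 3), the diagram is a chain of 6 nodes with a double edge at one end; the terminal node there is the unique long simple root (C_6). One simple-root ordering that puts it in standard form is (alpha_5, alpha_2, alpha_1, alpha_3, alpha_6, alpha_4). So the algebra is type C_6, i.e. sp(12).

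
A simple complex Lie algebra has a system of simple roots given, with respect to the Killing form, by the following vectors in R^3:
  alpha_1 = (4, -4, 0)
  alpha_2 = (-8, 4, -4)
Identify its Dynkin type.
Compute the Cartan integers a_ij = 2(alpha_i, alpha_j)/(alpha_j, alpha_j); the resulting 2x2 Cartan matrix is
[[2, -1], [-3, 2]].
The roots have two lengths (squared-length ratio 3:1); the short ones are alpha_{1}. The associated Dynkin diagram is two nodes joined by a triple edge (G_2), so the type is G_2.

G2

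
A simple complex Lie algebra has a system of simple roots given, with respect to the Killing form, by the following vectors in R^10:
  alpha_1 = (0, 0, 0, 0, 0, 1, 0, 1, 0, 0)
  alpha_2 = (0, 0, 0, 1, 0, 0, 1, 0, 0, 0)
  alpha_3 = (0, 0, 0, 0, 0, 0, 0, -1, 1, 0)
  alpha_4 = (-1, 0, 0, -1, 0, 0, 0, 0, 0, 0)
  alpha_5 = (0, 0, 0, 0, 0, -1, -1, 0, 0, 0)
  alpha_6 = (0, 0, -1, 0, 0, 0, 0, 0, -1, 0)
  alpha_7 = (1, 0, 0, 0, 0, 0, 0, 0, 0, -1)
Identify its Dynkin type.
Compute the Cartan integers a_ij = 2(alpha_i, alpha_j)/(alpha_j, alpha_j); the resulting 7x7 Cartan matrix is
[[2, 0, -1, 0, -1, 0, 0], [0, 2, 0, -1, -1, 0, 0], [-1, 0, 2, 0, 0, -1, 0], [0, -1, 0, 2, 0, 0, -1], [-1, -1, 0, 0, 2, 0, 0], [0, 0, -1, 0, 0, 2, 0], [0, 0, 0, -1, 0, 0, 2]].
All simple roots have the same length, so the diagram is simply laced. The associated Dynkin diagram is a chain of 7 nodes with single edges (A_7), so the type is A_7 (the algebra sl(8)).

A7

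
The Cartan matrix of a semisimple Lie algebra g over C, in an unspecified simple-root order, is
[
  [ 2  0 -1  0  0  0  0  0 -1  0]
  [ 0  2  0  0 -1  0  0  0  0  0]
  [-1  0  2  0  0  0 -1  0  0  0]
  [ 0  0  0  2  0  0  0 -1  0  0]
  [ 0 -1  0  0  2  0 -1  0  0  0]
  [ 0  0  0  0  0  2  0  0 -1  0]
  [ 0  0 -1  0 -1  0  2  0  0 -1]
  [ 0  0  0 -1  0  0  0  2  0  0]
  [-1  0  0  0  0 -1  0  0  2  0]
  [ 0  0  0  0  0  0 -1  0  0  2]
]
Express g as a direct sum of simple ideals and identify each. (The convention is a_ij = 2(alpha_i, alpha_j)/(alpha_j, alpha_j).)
The diagram associated to this matrix has two connected components: the simple roots {alpha_4, alpha_8} form a chain of 2 nodes with single edges (A_2), and {alpha_1, alpha_2, alpha_3, alpha_5, alpha_6, alpha_7, alpha_9, alpha_10} form a chain of 7 nodes with one extra node attached to the third node from one end (E_8). A semisimple Lie algebra decomposes uniquely as the direct sum of simple ideals, one per connected component of its Dynkin diagram, so g ≅ A_2 ⊕ E_8 (dimension 8 + 248 = 256).

A_2 + E_8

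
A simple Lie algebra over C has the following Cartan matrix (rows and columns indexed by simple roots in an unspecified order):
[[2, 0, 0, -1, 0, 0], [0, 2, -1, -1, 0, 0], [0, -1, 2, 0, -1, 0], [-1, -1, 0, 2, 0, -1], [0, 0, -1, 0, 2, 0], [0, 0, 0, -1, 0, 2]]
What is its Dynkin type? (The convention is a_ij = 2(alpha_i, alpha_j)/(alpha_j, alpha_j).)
D_6

The matrix has rank 6 with 2's on the diagonal. Reading the off-diagonal entries as Dynkin edges (a single edge where a_ij = a_ji = -1; a double or triple edge where a_ij * a_ji = 2 or 3), the diagram is a chain of 4 nodes with a fork of two nodes at one end (D_6). One simple-root ordering that puts it in standard form is (alpha_5, alpha_3, alpha_2, alpha_4, alpha_1, alpha_6). So the algebra is type D_6, i.e. so(12).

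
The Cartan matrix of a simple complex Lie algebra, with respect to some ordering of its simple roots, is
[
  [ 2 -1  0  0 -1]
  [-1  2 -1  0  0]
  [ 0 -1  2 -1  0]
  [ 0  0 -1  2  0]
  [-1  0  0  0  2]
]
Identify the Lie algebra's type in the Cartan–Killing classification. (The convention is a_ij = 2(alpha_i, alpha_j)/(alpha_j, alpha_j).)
The matrix has rank 5 with 2's on the diagonal. Reading the off-diagonal entries as Dynkin edges (a single edge where a_ij = a_ji = -1; a double or triple edge where a_ij * a_ji = 2 or 3), the diagram is a chain of 5 nodes with single edges (A_5). One simple-root ordering that puts it in standard form is (alpha_5, alpha_1, alpha_2, alpha_3, alpha_4). So the algebra is type A_5, i.e. sl(6).

A_5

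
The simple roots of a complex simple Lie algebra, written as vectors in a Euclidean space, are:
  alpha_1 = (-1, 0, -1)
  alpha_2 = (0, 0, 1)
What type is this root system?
Compute the Cartan integers a_ij = 2(alpha_i, alpha_j)/(alpha_j, alpha_j); the resulting 2x2 Cartan matrix is
[[2, -2], [-1, 2]].
The roots have two lengths (squared-length ratio 2:1); the short ones are alpha_{2}. The associated Dynkin diagram is a chain of 2 nodes with a double edge at one end; the terminal node there is the unique short simple root (B_2), so the type is B_2 (the algebra so(5)).

B2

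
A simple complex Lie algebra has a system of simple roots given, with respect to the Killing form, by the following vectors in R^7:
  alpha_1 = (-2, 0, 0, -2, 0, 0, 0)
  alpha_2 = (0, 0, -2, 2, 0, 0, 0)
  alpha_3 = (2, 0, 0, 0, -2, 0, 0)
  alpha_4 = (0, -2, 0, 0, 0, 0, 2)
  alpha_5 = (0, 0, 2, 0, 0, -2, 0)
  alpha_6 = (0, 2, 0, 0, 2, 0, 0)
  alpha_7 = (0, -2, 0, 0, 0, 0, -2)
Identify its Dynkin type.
D7

Compute the Cartan integers a_ij = 2(alpha_i, alpha_j)/(alpha_j, alpha_j); the resulting 7x7 Cartan matrix is
[[2, -1, -1, 0, 0, 0, 0], [-1, 2, 0, 0, -1, 0, 0], [-1, 0, 2, 0, 0, -1, 0], [0, 0, 0, 2, 0, -1, 0], [0, -1, 0, 0, 2, 0, 0], [0, 0, -1, -1, 0, 2, -1], [0, 0, 0, 0, 0, -1, 2]].
All simple roots have the same length, so the diagram is simply laced. The associated Dynkin diagram is a chain of 5 nodes with a fork of two nodes at one end (D_7), so the type is D_7 (the algebra so(14)).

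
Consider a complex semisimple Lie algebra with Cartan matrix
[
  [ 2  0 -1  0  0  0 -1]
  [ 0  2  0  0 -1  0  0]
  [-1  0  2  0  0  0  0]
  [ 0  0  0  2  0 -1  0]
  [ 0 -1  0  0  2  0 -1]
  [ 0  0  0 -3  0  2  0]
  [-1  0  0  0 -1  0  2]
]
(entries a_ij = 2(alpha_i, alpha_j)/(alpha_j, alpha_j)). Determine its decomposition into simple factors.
The diagram associated to this matrix has two connected components: the simple roots {alpha_1, alpha_2, alpha_3, alpha_5, alpha_7} form a chain of 5 nodes with single edges (A_5), and {alpha_4, alpha_6} form two nodes joined by a triple edge (G_2). A semisimple Lie algebra decomposes uniquely as the direct sum of simple ideals, one per connected component of its Dynkin diagram, so g ≅ A_5 ⊕ G_2 (dimension 35 + 14 = 49).

A_5 (sl(6)) ⊕ G_2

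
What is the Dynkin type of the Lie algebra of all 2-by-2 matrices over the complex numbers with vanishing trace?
This is sl(2), which has dimension 2^2 - 1 = 3 and rank 2 - 1 = 1 (a Cartan subalgebra is the diagonal traceless matrices). In the classification of classical Lie algebras, the special linear algebra sl(n+1) has type A_n; here n = 1, so the Dynkin diagram is a chain of 1 nodes with single edges (A_1). Hence the type is A_1.

A_1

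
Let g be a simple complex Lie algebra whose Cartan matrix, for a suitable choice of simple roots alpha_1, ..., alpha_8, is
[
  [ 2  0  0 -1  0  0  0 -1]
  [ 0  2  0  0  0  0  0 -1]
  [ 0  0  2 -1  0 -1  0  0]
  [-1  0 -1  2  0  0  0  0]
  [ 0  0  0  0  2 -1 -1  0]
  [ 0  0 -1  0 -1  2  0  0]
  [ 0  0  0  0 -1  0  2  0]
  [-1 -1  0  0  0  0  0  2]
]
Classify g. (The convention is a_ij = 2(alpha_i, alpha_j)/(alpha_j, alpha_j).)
The matrix has rank 8 with 2's on the diagonal. Reading the off-diagonal entries as Dynkin edges (a single edge where a_ij = a_ji = -1; a double or triple edge where a_ij * a_ji = 2 or 3), the diagram is a chain of 8 nodes with single edges (A_8). One simple-root ordering that puts it in standard form is (alpha_7, alpha_5, alpha_6, alpha_3, alpha_4, alpha_1, alpha_8, alpha_2). So the algebra is type A_8, i.e. sl(9).

A8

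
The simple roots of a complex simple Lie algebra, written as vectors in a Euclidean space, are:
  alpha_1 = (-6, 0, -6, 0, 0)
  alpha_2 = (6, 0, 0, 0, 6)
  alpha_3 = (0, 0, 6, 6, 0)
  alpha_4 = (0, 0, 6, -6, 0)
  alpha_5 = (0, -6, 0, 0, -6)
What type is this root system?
Compute the Cartan integers a_ij = 2(alpha_i, alpha_j)/(alpha_j, alpha_j); the resulting 5x5 Cartan matrix is
[[2, -1, -1, -1, 0], [-1, 2, 0, 0, -1], [-1, 0, 2, 0, 0], [-1, 0, 0, 2, 0], [0, -1, 0, 0, 2]].
All simple roots have the same length, so the diagram is simply laced. The associated Dynkin diagram is a chain of 3 nodes with a fork of two nodes at one end (D_5), so the type is D_5 (the algebra so(10)).

type D_5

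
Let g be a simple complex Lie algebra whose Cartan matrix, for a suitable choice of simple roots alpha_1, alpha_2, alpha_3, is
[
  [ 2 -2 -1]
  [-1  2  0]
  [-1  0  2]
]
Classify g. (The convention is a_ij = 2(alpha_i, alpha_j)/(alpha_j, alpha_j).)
type B_3

The matrix has rank 3 with 2's on the diagonal. Reading the off-diagonal entries as Dynkin edges (a single edge where a_ij = a_ji = -1; a double or triple edge where a_ij * a_ji = 2 or 3), the diagram is a chain of 3 nodes with a double edge at one end; the terminal node there is the unique short simple root (B_3). One simple-root ordering that puts it in standard form is (alpha_3, alpha_1, alpha_2). So the algebra is type B_3, i.e. so(7).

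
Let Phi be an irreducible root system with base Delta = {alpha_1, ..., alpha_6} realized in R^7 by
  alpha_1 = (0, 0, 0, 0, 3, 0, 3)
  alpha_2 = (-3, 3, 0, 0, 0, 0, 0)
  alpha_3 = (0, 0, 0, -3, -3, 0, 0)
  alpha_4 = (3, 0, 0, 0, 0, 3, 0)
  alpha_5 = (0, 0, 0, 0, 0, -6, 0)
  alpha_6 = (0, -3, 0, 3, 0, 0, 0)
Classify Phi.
Compute the Cartan integers a_ij = 2(alpha_i, alpha_j)/(alpha_j, alpha_j); the resulting 6x6 Cartan matrix is
[[2, 0, -1, 0, 0, 0], [0, 2, 0, -1, 0, -1], [-1, 0, 2, 0, 0, -1], [0, -1, 0, 2, -1, 0], [0, 0, 0, -2, 2, 0], [0, -1, -1, 0, 0, 2]].
The roots have two lengths (squared-length ratio 2:1); the short ones are alpha_{1,2,3,4,6}. The associated Dynkin diagram is a chain of 6 nodes with a double edge at one end; the terminal node there is the unique long simple root (C_6), so the type is C_6 (the algebra sp(12)).

C_6 (sp(12))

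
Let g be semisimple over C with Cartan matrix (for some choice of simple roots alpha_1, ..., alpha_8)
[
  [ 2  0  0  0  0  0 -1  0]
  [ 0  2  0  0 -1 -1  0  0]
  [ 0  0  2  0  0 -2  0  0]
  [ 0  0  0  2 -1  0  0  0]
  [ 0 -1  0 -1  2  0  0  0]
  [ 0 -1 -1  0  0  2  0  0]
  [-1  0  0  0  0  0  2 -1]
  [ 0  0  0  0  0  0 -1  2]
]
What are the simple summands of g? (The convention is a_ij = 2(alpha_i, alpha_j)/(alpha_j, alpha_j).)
The diagram associated to this matrix has two connected components: the simple roots {alpha_1, alpha_7, alpha_8} form a chain of 3 nodes with single edges (A_3), and {alpha_2, alpha_3, alpha_4, alpha_5, alpha_6} form a chain of 5 nodes with a double edge at one end; the terminal node there is the unique long simple root (C_5). A semisimple Lie algebra decomposes uniquely as the direct sum of simple ideals, one per connected component of its Dynkin diagram, so g ≅ A_3 ⊕ C_5 (dimension 15 + 55 = 70).

A_3 + C_5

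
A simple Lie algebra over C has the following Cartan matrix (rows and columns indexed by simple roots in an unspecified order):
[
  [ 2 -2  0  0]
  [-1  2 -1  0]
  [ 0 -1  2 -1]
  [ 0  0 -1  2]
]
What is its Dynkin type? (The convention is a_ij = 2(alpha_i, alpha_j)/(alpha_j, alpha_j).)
The matrix has rank 4 with 2's on the diagonal. Reading the off-diagonal entries as Dynkin edges (a single edge where a_ij = a_ji = -1; a double or triple edge where a_ij * a_ji = 2 or 3), the diagram is a chain of 4 nodes with a double edge at one end; the terminal node there is the unique long simple root (C_4). One simple-root ordering that puts it in standard form is (alpha_4, alpha_3, alpha_2, alpha_1). So the algebra is type C_4, i.e. sp(8).

C_4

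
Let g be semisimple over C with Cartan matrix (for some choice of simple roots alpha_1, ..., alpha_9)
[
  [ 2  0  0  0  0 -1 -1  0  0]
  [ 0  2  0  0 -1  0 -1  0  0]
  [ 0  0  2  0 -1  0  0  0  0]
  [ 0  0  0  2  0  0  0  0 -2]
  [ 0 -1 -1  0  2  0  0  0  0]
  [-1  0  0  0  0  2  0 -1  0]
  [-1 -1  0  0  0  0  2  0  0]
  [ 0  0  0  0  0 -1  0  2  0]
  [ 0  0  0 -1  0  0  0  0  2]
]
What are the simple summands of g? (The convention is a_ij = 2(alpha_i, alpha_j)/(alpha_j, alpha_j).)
A_7 (sl(8)) ⊕ B_2 (so(5))

The diagram associated to this matrix has two connected components: the simple roots {alpha_1, alpha_2, alpha_3, alpha_5, alpha_6, alpha_7, alpha_8} form a chain of 7 nodes with single edges (A_7), and {alpha_4, alpha_9} form a chain of 2 nodes with a double edge at one end; the terminal node there is the unique short simple root (B_2). A semisimple Lie algebra decomposes uniquely as the direct sum of simple ideals, one per connected component of its Dynkin diagram, so g ≅ A_7 ⊕ B_2 (dimension 63 + 10 = 73).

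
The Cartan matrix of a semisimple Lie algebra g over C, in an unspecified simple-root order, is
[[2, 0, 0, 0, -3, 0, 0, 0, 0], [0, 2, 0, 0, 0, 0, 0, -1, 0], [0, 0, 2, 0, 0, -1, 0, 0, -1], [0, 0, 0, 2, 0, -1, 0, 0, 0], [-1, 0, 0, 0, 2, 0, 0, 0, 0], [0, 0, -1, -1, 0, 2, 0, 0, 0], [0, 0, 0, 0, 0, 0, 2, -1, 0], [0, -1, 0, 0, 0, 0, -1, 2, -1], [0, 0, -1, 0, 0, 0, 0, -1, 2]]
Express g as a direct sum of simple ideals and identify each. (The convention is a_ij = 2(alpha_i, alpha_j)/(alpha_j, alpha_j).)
The diagram associated to this matrix has two connected components: the simple roots {alpha_2, alpha_3, alpha_4, alpha_6, alpha_7, alpha_8, alpha_9} form a chain of 5 nodes with a fork of two nodes at one end (D_7), and {alpha_1, alpha_5} form two nodes joined by a triple edge (G_2). A semisimple Lie algebra decomposes uniquely as the direct sum of simple ideals, one per connected component of its Dynkin diagram, so g ≅ D_7 ⊕ G_2 (dimension 91 + 14 = 105).

D_7 + G_2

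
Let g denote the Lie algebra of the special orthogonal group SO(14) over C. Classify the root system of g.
This is so(14) with 14 even, which has dimension 14(14-1)/2 = 91 and rank 14/2 = 7. In the classification of classical Lie algebras, the orthogonal algebra so(2n) in an even number of variables has type D_n; here n = 7, so the Dynkin diagram is a chain of 5 nodes with a fork of two nodes at one end (D_7). Hence the type is D_7.

D7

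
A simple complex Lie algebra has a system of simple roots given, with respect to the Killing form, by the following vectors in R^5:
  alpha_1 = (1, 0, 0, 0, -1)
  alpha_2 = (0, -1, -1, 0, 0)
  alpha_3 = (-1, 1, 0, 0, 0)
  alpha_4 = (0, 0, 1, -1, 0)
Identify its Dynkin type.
A_4

Compute the Cartan integers a_ij = 2(alpha_i, alpha_j)/(alpha_j, alpha_j); the resulting 4x4 Cartan matrix is
[[2, 0, -1, 0], [0, 2, -1, -1], [-1, -1, 2, 0], [0, -1, 0, 2]].
All simple roots have the same length, so the diagram is simply laced. The associated Dynkin diagram is a chain of 4 nodes with single edges (A_4), so the type is A_4 (the algebra sl(5)).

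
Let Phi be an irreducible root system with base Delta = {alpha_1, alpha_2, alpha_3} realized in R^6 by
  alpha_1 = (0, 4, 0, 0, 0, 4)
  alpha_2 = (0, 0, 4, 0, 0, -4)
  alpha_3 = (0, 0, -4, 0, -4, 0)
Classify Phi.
Compute the Cartan integers a_ij = 2(alpha_i, alpha_j)/(alpha_j, alpha_j); the resulting 3x3 Cartan matrix is
[[2, -1, 0], [-1, 2, -1], [0, -1, 2]].
All simple roots have the same length, so the diagram is simply laced. The associated Dynkin diagram is a chain of 3 nodes with single edges (A_3), so the type is A_3 (the algebra sl(4)).

type A_3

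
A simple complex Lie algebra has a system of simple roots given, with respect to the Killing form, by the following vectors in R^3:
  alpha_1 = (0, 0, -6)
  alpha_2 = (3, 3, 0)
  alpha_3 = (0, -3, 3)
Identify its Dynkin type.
type C_3

Compute the Cartan integers a_ij = 2(alpha_i, alpha_j)/(alpha_j, alpha_j); the resulting 3x3 Cartan matrix is
[[2, 0, -2], [0, 2, -1], [-1, -1, 2]].
The roots have two lengths (squared-length ratio 2:1); the short ones are alpha_{2,3}. The associated Dynkin diagram is a chain of 3 nodes with a double edge at one end; the terminal node there is the unique long simple root (C_3), so the type is C_3 (the algebra sp(6)).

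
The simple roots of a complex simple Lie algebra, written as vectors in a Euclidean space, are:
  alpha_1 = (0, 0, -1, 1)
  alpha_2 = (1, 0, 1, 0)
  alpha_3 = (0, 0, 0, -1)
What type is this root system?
Compute the Cartan integers a_ij = 2(alpha_i, alpha_j)/(alpha_j, alpha_j); the resulting 3x3 Cartan matrix is
[[2, -1, -2], [-1, 2, 0], [-1, 0, 2]].
The roots have two lengths (squared-length ratio 2:1); the short ones are alpha_{3}. The associated Dynkin diagram is a chain of 3 nodes with a double edge at one end; the terminal node there is the unique short simple root (B_3), so the type is B_3 (the algebra so(7)).

B3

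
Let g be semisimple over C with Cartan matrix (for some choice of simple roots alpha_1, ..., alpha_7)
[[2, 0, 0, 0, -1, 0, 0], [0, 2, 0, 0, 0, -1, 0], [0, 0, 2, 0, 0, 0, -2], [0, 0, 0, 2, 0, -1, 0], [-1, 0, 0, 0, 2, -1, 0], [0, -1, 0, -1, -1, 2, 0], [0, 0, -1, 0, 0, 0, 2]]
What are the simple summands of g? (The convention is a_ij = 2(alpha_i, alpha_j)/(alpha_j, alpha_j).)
The diagram associated to this matrix has two connected components: the simple roots {alpha_3, alpha_7} form a chain of 2 nodes with a double edge at one end; the terminal node there is the unique short simple root (B_2), and {alpha_1, alpha_2, alpha_4, alpha_5, alpha_6} form a chain of 3 nodes with a fork of two nodes at one end (D_5). A semisimple Lie algebra decomposes uniquely as the direct sum of simple ideals, one per connected component of its Dynkin diagram, so g ≅ B_2 ⊕ D_5 (dimension 10 + 45 = 55).

B_2 (so(5)) + D_5 (so(10))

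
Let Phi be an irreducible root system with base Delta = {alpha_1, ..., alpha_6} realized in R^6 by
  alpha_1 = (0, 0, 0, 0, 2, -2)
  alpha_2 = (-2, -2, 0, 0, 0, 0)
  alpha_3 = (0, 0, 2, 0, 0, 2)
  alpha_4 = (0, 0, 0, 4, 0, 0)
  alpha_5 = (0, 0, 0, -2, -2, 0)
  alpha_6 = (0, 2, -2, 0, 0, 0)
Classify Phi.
C6

Compute the Cartan integers a_ij = 2(alpha_i, alpha_j)/(alpha_j, alpha_j); the resulting 6x6 Cartan matrix is
[[2, 0, -1, 0, -1, 0], [0, 2, 0, 0, 0, -1], [-1, 0, 2, 0, 0, -1], [0, 0, 0, 2, -2, 0], [-1, 0, 0, -1, 2, 0], [0, -1, -1, 0, 0, 2]].
The roots have two lengths (squared-length ratio 2:1); the short ones are alpha_{1,2,3,5,6}. The associated Dynkin diagram is a chain of 6 nodes with a double edge at one end; the terminal node there is the unique long simple root (C_6), so the type is C_6 (the algebra sp(12)).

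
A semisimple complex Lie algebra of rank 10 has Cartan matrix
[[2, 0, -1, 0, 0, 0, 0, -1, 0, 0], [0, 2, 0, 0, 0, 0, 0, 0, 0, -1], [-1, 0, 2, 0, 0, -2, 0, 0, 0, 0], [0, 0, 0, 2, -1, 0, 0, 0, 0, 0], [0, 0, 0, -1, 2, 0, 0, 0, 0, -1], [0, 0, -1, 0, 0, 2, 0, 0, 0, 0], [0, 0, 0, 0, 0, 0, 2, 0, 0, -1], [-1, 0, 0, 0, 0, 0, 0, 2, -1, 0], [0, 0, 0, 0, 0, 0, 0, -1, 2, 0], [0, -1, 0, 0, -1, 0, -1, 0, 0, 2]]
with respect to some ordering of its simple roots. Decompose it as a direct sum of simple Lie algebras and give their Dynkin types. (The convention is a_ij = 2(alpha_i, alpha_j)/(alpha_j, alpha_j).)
The diagram associated to this matrix has two connected components: the simple roots {alpha_1, alpha_3, alpha_6, alpha_8, alpha_9} form a chain of 5 nodes with a double edge at one end; the terminal node there is the unique short simple root (B_5), and {alpha_2, alpha_4, alpha_5, alpha_7, alpha_10} form a chain of 3 nodes with a fork of two nodes at one end (D_5). A semisimple Lie algebra decomposes uniquely as the direct sum of simple ideals, one per connected component of its Dynkin diagram, so g ≅ B_5 ⊕ D_5 (dimension 55 + 45 = 100).

B5 + D5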